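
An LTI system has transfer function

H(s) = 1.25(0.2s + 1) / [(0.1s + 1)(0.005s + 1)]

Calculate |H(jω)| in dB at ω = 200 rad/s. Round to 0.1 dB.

4.9 dB

At ω = 200 rad/s:
zero (1 + j200·0.2) = 1 + j40 → |·| ≈ 40.012, ∠ ≈ 88.57°
pole (1 + j200·0.1) = 1 + j20 → |·| ≈ 20.025, ∠ ≈ 87.14°
pole (1 + j200·0.005) = 1 + j1 → |·| ≈ 1.4142, ∠ ≈ 45.00°
|H| = 1.25 · 40.012 / (20.025 · 1.4142) ≈ 1.7661
Gain = 20 log₁₀(1.7661) ≈ 4.94 dB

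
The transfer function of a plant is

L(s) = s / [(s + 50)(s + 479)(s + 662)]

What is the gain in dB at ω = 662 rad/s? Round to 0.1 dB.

-117.7 dB

At s = jω = j662:
zero at origin: s = j662 → |·| = 662, ∠ = 90.00°
pole (s+50): 50 + j662 → |·| = √(50²+662²) = √440744 ≈ 663.89, ∠ = arctan(662/50) ≈ 85.68°
pole (s+479): 479 + j662 → |·| = √(479²+662²) = √667685 ≈ 817.12, ∠ = arctan(662/479) ≈ 54.11°
pole (s+662): 662 + j662 → |·| = √(662²+662²) = √876488 ≈ 936.21, ∠ = arctan(662/662) ≈ 45.00°
|L| = 1 · 662 / 5.0787e+08 ≈ 1.3035e-06
Gain = 20 log₁₀(1.3035e-06) ≈ -117.70 dB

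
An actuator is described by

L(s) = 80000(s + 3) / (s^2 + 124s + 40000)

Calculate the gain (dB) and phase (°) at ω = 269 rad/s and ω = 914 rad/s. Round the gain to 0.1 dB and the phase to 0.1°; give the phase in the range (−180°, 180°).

At s = jω = j269:
zero (s+3): 3 + j269 → |·| = √(3²+269²) = √72370 ≈ 269.02, ∠ = arctan(269/3) ≈ 89.36°
quadratic: (j269)² + 124·j269 + 40000 = -32361 + j33356 → |·| ≈ 46474, ∠ ≈ 134.13°
|L| = 80000 · 269.02 / 46474 ≈ 463.09
Gain = 20 log₁₀(463.09) ≈ 53.31 dB
∠L = 89.36° − 134.13° = -44.77°

At s = jω = j914:
zero (s+3): 3 + j914 → |·| = √(3²+914²) = √835405 ≈ 914, ∠ = arctan(914/3) ≈ 89.81°
quadratic: (j914)² + 124·j914 + 40000 = -795396 + j113336 → |·| ≈ 8.0343e+05, ∠ ≈ 171.89°
|L| = 80000 · 914 / 8.0343e+05 ≈ 91.01
Gain = 20 log₁₀(91.01) ≈ 39.18 dB
∠L = 89.81° − 171.89° = -82.08°

ω = 269: 53.3 dB, -44.8°; ω = 914: 39.2 dB, -82.1°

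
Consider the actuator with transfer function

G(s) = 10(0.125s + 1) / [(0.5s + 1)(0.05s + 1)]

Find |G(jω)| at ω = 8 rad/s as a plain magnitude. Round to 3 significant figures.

3.18

At ω = 8 rad/s:
zero (1 + j8·0.125) = 1 + j1 → |·| ≈ 1.4142, ∠ ≈ 45.00°
pole (1 + j8·0.5) = 1 + j4 → |·| ≈ 4.1231, ∠ ≈ 75.96°
pole (1 + j8·0.05) = 1 + j0.4 → |·| ≈ 1.077, ∠ ≈ 21.80°
|G| = 10 · 1.4142 / (4.1231 · 1.077) ≈ 3.1847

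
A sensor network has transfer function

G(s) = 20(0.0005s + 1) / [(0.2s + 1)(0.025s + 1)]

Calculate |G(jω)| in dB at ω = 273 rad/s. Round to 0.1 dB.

At ω = 273 rad/s:
zero (1 + j273·0.0005) = 1 + j0.1365 → |·| ≈ 1.0093, ∠ ≈ 7.77°
pole (1 + j273·0.2) = 1 + j54.6 → |·| ≈ 54.609, ∠ ≈ 88.95°
pole (1 + j273·0.025) = 1 + j6.825 → |·| ≈ 6.8979, ∠ ≈ 81.66°
|G| = 20 · 1.0093 / (54.609 · 6.8979) ≈ 0.053588
Gain = 20 log₁₀(0.053588) ≈ -25.42 dB

-25.4 dB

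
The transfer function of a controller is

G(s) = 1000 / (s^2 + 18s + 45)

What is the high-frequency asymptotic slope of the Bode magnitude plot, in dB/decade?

-40 dB/decade

Each pole contributes −20 dB/decade at high frequency; each zero contributes +20 dB/decade.
Net: 0 zero(s) − 2 pole(s) → -40 dB/decade.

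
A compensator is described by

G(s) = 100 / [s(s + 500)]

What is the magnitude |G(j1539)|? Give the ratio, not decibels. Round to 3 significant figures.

At s = jω = j1539:
pole (s+500): 500 + j1539 → |·| = √(500²+1539²) = √2618521 ≈ 1618.2, ∠ = arctan(1539/500) ≈ 72.00°
pole at origin: |s| = 1539, ∠ = 90.00° (in denominator)
|G| = 100 / 2.4904e+06 ≈ 4.0154e-05

4.02e-05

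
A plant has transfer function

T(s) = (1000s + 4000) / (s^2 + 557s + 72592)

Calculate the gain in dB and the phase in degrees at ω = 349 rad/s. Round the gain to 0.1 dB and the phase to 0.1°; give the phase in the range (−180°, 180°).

Substitute s = j349:
Numerator: 1000(j349) + 4000 = 4000 + j349000
Denominator: (j349)^2 + 557(j349) + 72592 = -49209 + j194393
|N| = √(4000² + 349000²) ≈ 3.4902e+05, ∠N ≈ 89.34°
|D| = √(49209² + 194393²) ≈ 2.0052e+05, ∠D ≈ 104.21°
|T| = 3.4902e+05 / 2.0052e+05 ≈ 1.7406
Gain = 20 log₁₀(1.7406) ≈ 4.81 dB
∠T = 89.34° − 104.21° = -14.87°

4.8 dB, -14.9°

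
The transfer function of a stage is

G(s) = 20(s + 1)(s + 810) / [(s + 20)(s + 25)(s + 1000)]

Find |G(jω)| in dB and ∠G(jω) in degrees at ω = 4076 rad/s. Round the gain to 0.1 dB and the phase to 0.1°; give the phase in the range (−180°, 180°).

-46.3 dB, -86.8°

At s = jω = j4076:
zero (s+1): 1 + j4076 → |·| = √(1²+4076²) = √16613777 ≈ 4076, ∠ = arctan(4076/1) ≈ 89.99°
zero (s+810): 810 + j4076 → |·| = √(810²+4076²) = √17269876 ≈ 4155.7, ∠ = arctan(4076/810) ≈ 78.76°
pole (s+20): 20 + j4076 → |·| = √(20²+4076²) = √16614176 ≈ 4076, ∠ = arctan(4076/20) ≈ 89.72°
pole (s+25): 25 + j4076 → |·| = √(25²+4076²) = √16614401 ≈ 4076.1, ∠ = arctan(4076/25) ≈ 89.65°
pole (s+1000): 1000 + j4076 → |·| = √(1000²+4076²) = √17613776 ≈ 4196.9, ∠ = arctan(4076/1000) ≈ 76.22°
|G| = 20 · 1.6939e+07 / 6.9728e+10 ≈ 0.0048586
Gain = 20 log₁₀(0.0048586) ≈ -46.27 dB
∠G = 168.75° − 255.59° = -86.84°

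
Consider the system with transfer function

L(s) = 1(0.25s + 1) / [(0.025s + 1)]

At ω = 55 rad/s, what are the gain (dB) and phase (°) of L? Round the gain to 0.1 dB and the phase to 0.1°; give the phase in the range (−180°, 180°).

18.2 dB, 31.9°

At ω = 55 rad/s:
zero (1 + j55·0.25) = 1 + j13.75 → |·| ≈ 13.786, ∠ ≈ 85.84°
pole (1 + j55·0.025) = 1 + j1.375 → |·| ≈ 1.7002, ∠ ≈ 53.97°
|L| = 1 · 13.786 / (1.7002) ≈ 8.1085
Gain = 20 log₁₀(8.1085) ≈ 18.18 dB
∠L = (85.84°) − (53.97°) = 31.87°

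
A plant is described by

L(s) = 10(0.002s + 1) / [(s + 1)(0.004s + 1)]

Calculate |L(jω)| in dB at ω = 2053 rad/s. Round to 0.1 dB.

-52.1 dB

At ω = 2053 rad/s:
zero (1 + j2053·0.002) = 1 + j4.106 → |·| ≈ 4.226, ∠ ≈ 76.31°
pole (1 + j2053·1) = 1 + j2053 → |·| ≈ 2053, ∠ ≈ 89.97°
pole (1 + j2053·0.004) = 1 + j8.212 → |·| ≈ 8.2727, ∠ ≈ 83.06°
|L| = 10 · 4.226 / (2053 · 8.2727) ≈ 0.0024882
Gain = 20 log₁₀(0.0024882) ≈ -52.08 dB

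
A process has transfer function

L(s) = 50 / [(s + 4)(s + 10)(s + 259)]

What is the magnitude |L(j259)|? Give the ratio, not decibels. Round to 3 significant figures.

2.03e-06

At s = jω = j259:
pole (s+4): 4 + j259 → |·| = √(4²+259²) = √67097 ≈ 259.03, ∠ = arctan(259/4) ≈ 89.12°
pole (s+10): 10 + j259 → |·| = √(10²+259²) = √67181 ≈ 259.19, ∠ = arctan(259/10) ≈ 87.79°
pole (s+259): 259 + j259 → |·| = √(259²+259²) = √134162 ≈ 366.28, ∠ = arctan(259/259) ≈ 45.00°
|L| = 50 / 2.4591e+07 ≈ 2.0333e-06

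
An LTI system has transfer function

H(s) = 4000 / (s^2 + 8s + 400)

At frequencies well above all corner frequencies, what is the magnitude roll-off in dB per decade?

Each pole contributes −20 dB/decade at high frequency; each zero contributes +20 dB/decade.
Net: 0 zero(s) − 2 pole(s) → -40 dB/decade.

-40 dB/decade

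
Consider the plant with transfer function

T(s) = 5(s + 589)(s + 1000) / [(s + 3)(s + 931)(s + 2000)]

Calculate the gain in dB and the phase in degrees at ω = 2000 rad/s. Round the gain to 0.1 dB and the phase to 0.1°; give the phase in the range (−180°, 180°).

At s = jω = j2000:
zero (s+589): 589 + j2000 → |·| = √(589²+2000²) = √4346921 ≈ 2084.9, ∠ = arctan(2000/589) ≈ 73.59°
zero (s+1000): 1000 + j2000 → |·| = √(1000²+2000²) = √5000000 ≈ 2236.1, ∠ = arctan(2000/1000) ≈ 63.43°
pole (s+3): 3 + j2000 → |·| = √(3²+2000²) = √4000009 ≈ 2000, ∠ = arctan(2000/3) ≈ 89.91°
pole (s+931): 931 + j2000 → |·| = √(931²+2000²) = √4866761 ≈ 2206.1, ∠ = arctan(2000/931) ≈ 65.04°
pole (s+2000): 2000 + j2000 → |·| = √(2000²+2000²) = √8000000 ≈ 2828.4, ∠ = arctan(2000/2000) ≈ 45.00°
|T| = 5 · 4.662e+06 / 1.2479e+10 ≈ 0.0018679
Gain = 20 log₁₀(0.0018679) ≈ -54.57 dB
∠T = 137.02° − 199.95° = -62.93°

-54.6 dB, -62.9°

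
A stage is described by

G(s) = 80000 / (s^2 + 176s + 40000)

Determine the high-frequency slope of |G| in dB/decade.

Each pole contributes −20 dB/decade at high frequency; each zero contributes +20 dB/decade.
Net: 0 zero(s) − 2 pole(s) → -40 dB/decade.

-40 dB/decade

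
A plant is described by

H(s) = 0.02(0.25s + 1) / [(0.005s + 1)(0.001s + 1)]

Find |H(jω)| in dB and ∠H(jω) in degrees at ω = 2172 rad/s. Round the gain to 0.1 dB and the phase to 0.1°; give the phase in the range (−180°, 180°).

At ω = 2172 rad/s:
zero (1 + j2172·0.25) = 1 + j543 → |·| ≈ 543, ∠ ≈ 89.89°
pole (1 + j2172·0.005) = 1 + j10.86 → |·| ≈ 10.906, ∠ ≈ 84.74°
pole (1 + j2172·0.001) = 1 + j2.172 → |·| ≈ 2.3911, ∠ ≈ 65.28°
|H| = 0.02 · 543 / (10.906 · 2.3911) ≈ 0.41645
Gain = 20 log₁₀(0.41645) ≈ -7.61 dB
∠H = (89.89°) − (84.74° + 65.28°) = -60.13°

-7.6 dB, -60.1°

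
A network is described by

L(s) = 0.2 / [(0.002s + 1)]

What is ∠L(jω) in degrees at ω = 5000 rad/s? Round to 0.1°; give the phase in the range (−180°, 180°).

-84.3°

At ω = 5000 rad/s:
pole (1 + j5000·0.002) = 1 + j10 → |·| ≈ 10.05, ∠ ≈ 84.29°
∠L = (0°) − (84.29°) = -84.29°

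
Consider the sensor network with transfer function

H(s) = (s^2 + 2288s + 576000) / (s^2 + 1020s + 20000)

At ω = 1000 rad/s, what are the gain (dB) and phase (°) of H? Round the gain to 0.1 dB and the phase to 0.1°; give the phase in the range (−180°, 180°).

4.3 dB, -33.4°

Substitute s = j1000:
Numerator: (j1000)^2 + 2288(j1000) + 576000 = -424000 + j2288000
Denominator: (j1000)^2 + 1020(j1000) + 20000 = -980000 + j1020000
|N| = √(424000² + 2288000²) ≈ 2.327e+06, ∠N ≈ 100.50°
|D| = √(980000² + 1020000²) ≈ 1.4145e+06, ∠D ≈ 133.85°
|H| = 2.327e+06 / 1.4145e+06 ≈ 1.6451
Gain = 20 log₁₀(1.6451) ≈ 4.32 dB
∠H = 100.50° − 133.85° = -33.35°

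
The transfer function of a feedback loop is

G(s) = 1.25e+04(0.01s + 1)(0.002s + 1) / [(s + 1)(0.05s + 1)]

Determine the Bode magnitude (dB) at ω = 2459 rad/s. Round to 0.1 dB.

At ω = 2459 rad/s:
zero (1 + j2459·0.01) = 1 + j24.59 → |·| ≈ 24.61, ∠ ≈ 87.67°
zero (1 + j2459·0.002) = 1 + j4.918 → |·| ≈ 5.0186, ∠ ≈ 78.51°
pole (1 + j2459·1) = 1 + j2459 → |·| ≈ 2459, ∠ ≈ 89.98°
pole (1 + j2459·0.05) = 1 + j122.95 → |·| ≈ 122.95, ∠ ≈ 89.53°
|G| = 1.25e+04 · 24.61 · 5.0186 / (2459 · 122.95) ≈ 5.1064
Gain = 20 log₁₀(5.1064) ≈ 14.16 dB

14.2 dB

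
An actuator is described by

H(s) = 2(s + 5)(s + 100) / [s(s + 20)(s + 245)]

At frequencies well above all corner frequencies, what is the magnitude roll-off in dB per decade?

Each pole contributes −20 dB/decade at high frequency; each zero contributes +20 dB/decade.
Net: 2 zero(s) − 3 pole(s) → -20 dB/decade.

-20 dB/decade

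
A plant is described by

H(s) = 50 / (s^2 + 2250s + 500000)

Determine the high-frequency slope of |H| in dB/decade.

Each pole contributes −20 dB/decade at high frequency; each zero contributes +20 dB/decade.
Net: 0 zero(s) − 2 pole(s) → -40 dB/decade.

-40 dB/decade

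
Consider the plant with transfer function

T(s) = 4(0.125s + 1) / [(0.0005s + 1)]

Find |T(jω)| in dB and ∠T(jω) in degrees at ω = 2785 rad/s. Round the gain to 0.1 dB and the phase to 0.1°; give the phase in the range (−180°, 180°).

At ω = 2785 rad/s:
zero (1 + j2785·0.125) = 1 + j348.125 → |·| ≈ 348.13, ∠ ≈ 89.84°
pole (1 + j2785·0.0005) = 1 + j1.3925 → |·| ≈ 1.7144, ∠ ≈ 54.32°
|T| = 4 · 348.13 / (1.7144) ≈ 812.25
Gain = 20 log₁₀(812.25) ≈ 58.19 dB
∠T = (89.84°) − (54.32°) = 35.52°

58.2 dB, 35.5°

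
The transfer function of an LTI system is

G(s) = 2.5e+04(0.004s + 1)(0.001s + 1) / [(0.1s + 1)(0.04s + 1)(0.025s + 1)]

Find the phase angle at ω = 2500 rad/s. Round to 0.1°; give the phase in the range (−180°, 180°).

-115.8°

At ω = 2500 rad/s:
zero (1 + j2500·0.004) = 1 + j10 → |·| ≈ 10.05, ∠ ≈ 84.29°
zero (1 + j2500·0.001) = 1 + j2.5 → |·| ≈ 2.6926, ∠ ≈ 68.20°
pole (1 + j2500·0.1) = 1 + j250 → |·| ≈ 250, ∠ ≈ 89.77°
pole (1 + j2500·0.04) = 1 + j100 → |·| ≈ 100, ∠ ≈ 89.43°
pole (1 + j2500·0.025) = 1 + j62.5 → |·| ≈ 62.508, ∠ ≈ 89.08°
∠G = (84.29° + 68.20°) − (89.77° + 89.43° + 89.08°) = -115.79°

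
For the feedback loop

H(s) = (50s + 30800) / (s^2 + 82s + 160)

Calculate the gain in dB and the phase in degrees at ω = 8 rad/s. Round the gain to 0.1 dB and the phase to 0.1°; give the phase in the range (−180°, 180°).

Substitute s = j8:
Numerator: 50(j8) + 30800 = 30800 + j400
Denominator: (j8)^2 + 82(j8) + 160 = 96 + j656
|N| = √(30800² + 400²) ≈ 30803, ∠N ≈ 0.74°
|D| = √(96² + 656²) ≈ 662.99, ∠D ≈ 81.67°
|H| = 30803 / 662.99 ≈ 46.461
Gain = 20 log₁₀(46.461) ≈ 33.34 dB
∠H = 0.74° − 81.67° = -80.93°

33.3 dB, -80.9°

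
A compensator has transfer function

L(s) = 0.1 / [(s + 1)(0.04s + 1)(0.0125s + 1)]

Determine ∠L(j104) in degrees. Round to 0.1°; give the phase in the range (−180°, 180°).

141.6°

At ω = 104 rad/s:
pole (1 + j104·1) = 1 + j104 → |·| ≈ 104, ∠ ≈ 89.45°
pole (1 + j104·0.04) = 1 + j4.16 → |·| ≈ 4.2785, ∠ ≈ 76.48°
pole (1 + j104·0.0125) = 1 + j1.3 → |·| ≈ 1.6401, ∠ ≈ 52.43°
∠L = (0°) − (89.45° + 76.48° + 52.43°) = -218.36° ≡ 141.64° (principal value)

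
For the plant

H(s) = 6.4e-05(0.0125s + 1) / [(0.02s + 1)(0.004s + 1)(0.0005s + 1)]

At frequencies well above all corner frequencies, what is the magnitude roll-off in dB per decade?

-40 dB/decade

Each pole contributes −20 dB/decade at high frequency; each zero contributes +20 dB/decade.
Net: 1 zero(s) − 3 pole(s) → -40 dB/decade.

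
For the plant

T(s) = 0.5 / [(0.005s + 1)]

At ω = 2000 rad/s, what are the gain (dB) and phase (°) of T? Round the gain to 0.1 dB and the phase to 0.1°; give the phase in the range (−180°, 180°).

-26.1 dB, -84.3°

At ω = 2000 rad/s:
pole (1 + j2000·0.005) = 1 + j10 → |·| ≈ 10.05, ∠ ≈ 84.29°
|T| = 0.5 · 1 / (10.05) ≈ 0.049751
Gain = 20 log₁₀(0.049751) ≈ -26.06 dB
∠T = (0°) − (84.29°) = -84.29°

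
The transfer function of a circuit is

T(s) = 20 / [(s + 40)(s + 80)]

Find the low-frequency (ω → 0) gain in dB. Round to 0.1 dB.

-44.1 dB

T(0) = 20 / (40·80) = 0.00625
20 log₁₀(0.00625) ≈ -44.08 dB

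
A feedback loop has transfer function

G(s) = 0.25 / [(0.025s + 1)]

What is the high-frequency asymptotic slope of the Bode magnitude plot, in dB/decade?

-20 dB/decade

Each pole contributes −20 dB/decade at high frequency; each zero contributes +20 dB/decade.
Net: 0 zero(s) − 1 pole(s) → -20 dB/decade.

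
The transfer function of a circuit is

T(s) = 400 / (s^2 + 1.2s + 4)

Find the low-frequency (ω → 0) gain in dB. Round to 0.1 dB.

T(0) = 400 / 4 = 100
20 log₁₀(100) ≈ 40.00 dB

40.0 dB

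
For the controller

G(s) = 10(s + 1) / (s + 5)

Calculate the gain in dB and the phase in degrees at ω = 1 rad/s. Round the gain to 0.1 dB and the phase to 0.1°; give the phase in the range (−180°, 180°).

At s = jω = j1:
zero (s+1): 1 + j1 → |·| = √(1²+1²) = √2 ≈ 1.4142, ∠ = arctan(1/1) ≈ 45.00°
pole (s+5): 5 + j1 → |·| = √(5²+1²) = √26 ≈ 5.099, ∠ = arctan(1/5) ≈ 11.31°
|G| = 10 · 1.4142 / 5.099 ≈ 2.7735
Gain = 20 log₁₀(2.7735) ≈ 8.86 dB
∠G = 45.00° − 11.31° = 33.69°

8.9 dB, 33.7°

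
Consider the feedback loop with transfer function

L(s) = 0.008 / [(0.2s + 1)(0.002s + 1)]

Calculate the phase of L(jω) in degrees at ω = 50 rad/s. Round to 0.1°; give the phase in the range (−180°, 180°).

At ω = 50 rad/s:
pole (1 + j50·0.2) = 1 + j10 → |·| ≈ 10.05, ∠ ≈ 84.29°
pole (1 + j50·0.002) = 1 + j0.1 → |·| ≈ 1.005, ∠ ≈ 5.71°
∠L = (0°) − (84.29° + 5.71°) = -90.00°

-90.0°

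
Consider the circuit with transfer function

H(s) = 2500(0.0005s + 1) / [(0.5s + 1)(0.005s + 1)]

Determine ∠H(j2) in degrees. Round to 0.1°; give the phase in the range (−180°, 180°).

At ω = 2 rad/s:
zero (1 + j2·0.0005) = 1 + j0.001 → |·| ≈ 1, ∠ ≈ 0.06°
pole (1 + j2·0.5) = 1 + j1 → |·| ≈ 1.4142, ∠ ≈ 45.00°
pole (1 + j2·0.005) = 1 + j0.01 → |·| ≈ 1, ∠ ≈ 0.57°
∠H = (0.06°) − (45.00° + 0.57°) = -45.51°

-45.5°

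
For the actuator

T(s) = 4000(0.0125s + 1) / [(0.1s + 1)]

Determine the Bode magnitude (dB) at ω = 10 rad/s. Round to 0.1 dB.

At ω = 10 rad/s:
zero (1 + j10·0.0125) = 1 + j0.125 → |·| ≈ 1.0078, ∠ ≈ 7.13°
pole (1 + j10·0.1) = 1 + j1 → |·| ≈ 1.4142, ∠ ≈ 45.00°
|T| = 4000 · 1.0078 / (1.4142) ≈ 2850.5
Gain = 20 log₁₀(2850.5) ≈ 69.10 dB

69.1 dB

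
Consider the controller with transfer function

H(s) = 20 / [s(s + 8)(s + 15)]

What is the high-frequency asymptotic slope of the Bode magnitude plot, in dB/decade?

Each pole contributes −20 dB/decade at high frequency; each zero contributes +20 dB/decade.
Net: 0 zero(s) − 3 pole(s) → -60 dB/decade.

-60 dB/decade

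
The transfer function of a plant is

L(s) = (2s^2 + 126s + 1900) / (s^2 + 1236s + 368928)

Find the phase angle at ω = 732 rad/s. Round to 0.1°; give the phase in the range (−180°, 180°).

Substitute s = j732:
Numerator: 2(j732)^2 + 126(j732) + 1900 = -1069748 + j92232
Denominator: (j732)^2 + 1236(j732) + 368928 = -166896 + j904752
|N| = √(1069748² + 92232²) ≈ 1.0737e+06, ∠N ≈ 175.07°
|D| = √(166896² + 904752²) ≈ 9.2002e+05, ∠D ≈ 100.45°
∠L = 175.07° − 100.45° = 74.62°

74.6°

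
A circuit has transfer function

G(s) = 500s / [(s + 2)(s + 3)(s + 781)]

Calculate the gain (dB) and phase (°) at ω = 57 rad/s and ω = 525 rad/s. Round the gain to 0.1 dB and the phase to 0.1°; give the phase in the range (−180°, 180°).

ω = 57: -39.0 dB, -89.2°; ω = 525: -59.9 dB, -123.4°

At s = jω = j57:
zero at origin: s = j57 → |·| = 57, ∠ = 90.00°
pole (s+2): 2 + j57 → |·| = √(2²+57²) = √3253 ≈ 57.035, ∠ = arctan(57/2) ≈ 87.99°
pole (s+3): 3 + j57 → |·| = √(3²+57²) = √3258 ≈ 57.079, ∠ = arctan(57/3) ≈ 86.99°
pole (s+781): 781 + j57 → |·| = √(781²+57²) = √613210 ≈ 783.08, ∠ = arctan(57/781) ≈ 4.17°
|G| = 500 · 57 / 2.5493e+06 ≈ 0.01118
Gain = 20 log₁₀(0.01118) ≈ -39.03 dB
∠G = 90.00° − 179.15° = -89.15°

At s = jω = j525:
zero at origin: s = j525 → |·| = 525, ∠ = 90.00°
pole (s+2): 2 + j525 → |·| = √(2²+525²) = √275629 ≈ 525, ∠ = arctan(525/2) ≈ 89.78°
pole (s+3): 3 + j525 → |·| = √(3²+525²) = √275634 ≈ 525.01, ∠ = arctan(525/3) ≈ 89.67°
pole (s+781): 781 + j525 → |·| = √(781²+525²) = √885586 ≈ 941.06, ∠ = arctan(525/781) ≈ 33.91°
|G| = 500 · 525 / 2.5938e+08 ≈ 0.001012
Gain = 20 log₁₀(0.001012) ≈ -59.90 dB
∠G = 90.00° − 213.36° = -123.36°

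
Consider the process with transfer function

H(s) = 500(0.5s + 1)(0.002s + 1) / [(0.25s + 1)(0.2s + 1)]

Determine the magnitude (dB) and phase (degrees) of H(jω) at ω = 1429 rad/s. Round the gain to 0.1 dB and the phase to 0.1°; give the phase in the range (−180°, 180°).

At ω = 1429 rad/s:
zero (1 + j1429·0.5) = 1 + j714.5 → |·| ≈ 714.5, ∠ ≈ 89.92°
zero (1 + j1429·0.002) = 1 + j2.858 → |·| ≈ 3.0279, ∠ ≈ 70.72°
pole (1 + j1429·0.25) = 1 + j357.25 → |·| ≈ 357.25, ∠ ≈ 89.84°
pole (1 + j1429·0.2) = 1 + j285.8 → |·| ≈ 285.8, ∠ ≈ 89.80°
|H| = 500 · 714.5 · 3.0279 / (357.25 · 285.8) ≈ 10.594
Gain = 20 log₁₀(10.594) ≈ 20.50 dB
∠H = (89.92° + 70.72°) − (89.84° + 89.80°) = -19.00°

20.5 dB, -19.0°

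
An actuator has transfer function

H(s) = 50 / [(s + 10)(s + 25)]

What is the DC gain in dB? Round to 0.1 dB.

-14.0 dB

H(0) = 50 / (10·25) = 0.2
20 log₁₀(0.2) ≈ -13.98 dB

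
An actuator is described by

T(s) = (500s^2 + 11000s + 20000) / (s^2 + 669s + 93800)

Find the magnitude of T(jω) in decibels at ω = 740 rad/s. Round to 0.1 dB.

52.2 dB

Substitute s = j740:
Numerator: 500(j740)^2 + 11000(j740) + 20000 = -273780000 + j8140000
Denominator: (j740)^2 + 669(j740) + 93800 = -453800 + j495060
|N| = √(273780000² + 8140000²) ≈ 2.739e+08, ∠N ≈ 178.30°
|D| = √(453800² + 495060²) ≈ 6.7158e+05, ∠D ≈ 132.51°
|T| = 2.739e+08 / 6.7158e+05 ≈ 407.84
Gain = 20 log₁₀(407.84) ≈ 52.21 dB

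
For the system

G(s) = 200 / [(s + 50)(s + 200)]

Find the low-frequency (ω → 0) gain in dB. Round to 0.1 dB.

G(0) = 200 / (50·200) = 0.02
20 log₁₀(0.02) ≈ -33.98 dB

-34.0 dB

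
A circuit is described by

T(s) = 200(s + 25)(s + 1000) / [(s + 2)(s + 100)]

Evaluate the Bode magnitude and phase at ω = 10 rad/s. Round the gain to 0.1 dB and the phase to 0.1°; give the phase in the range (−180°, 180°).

At s = jω = j10:
zero (s+25): 25 + j10 → |·| = √(25²+10²) = √725 ≈ 26.926, ∠ = arctan(10/25) ≈ 21.80°
zero (s+1000): 1000 + j10 → |·| = √(1000²+10²) = √1000100 ≈ 1000, ∠ = arctan(10/1000) ≈ 0.57°
pole (s+2): 2 + j10 → |·| = √(2²+10²) = √104 ≈ 10.198, ∠ = arctan(10/2) ≈ 78.69°
pole (s+100): 100 + j10 → |·| = √(100²+10²) = √10100 ≈ 100.5, ∠ = arctan(10/100) ≈ 5.71°
|T| = 200 · 26926 / 1024.9 ≈ 5254.4
Gain = 20 log₁₀(5254.4) ≈ 74.41 dB
∠T = 22.37° − 84.40° = -62.03°

74.4 dB, -62.0°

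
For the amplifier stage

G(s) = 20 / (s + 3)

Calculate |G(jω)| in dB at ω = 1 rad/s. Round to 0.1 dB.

16.0 dB

At s = jω = j1:
pole (s+3): 3 + j1 → |·| = √(3²+1²) = √10 ≈ 3.1623, ∠ = arctan(1/3) ≈ 18.43°
|G| = 20 / 3.1623 ≈ 6.3245
Gain = 20 log₁₀(6.3245) ≈ 16.02 dB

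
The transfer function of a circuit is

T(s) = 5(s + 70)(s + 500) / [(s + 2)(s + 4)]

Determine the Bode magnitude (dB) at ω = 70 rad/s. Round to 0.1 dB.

At s = jω = j70:
zero (s+70): 70 + j70 → |·| = √(70²+70²) = √9800 ≈ 98.995, ∠ = arctan(70/70) ≈ 45.00°
zero (s+500): 500 + j70 → |·| = √(500²+70²) = √254900 ≈ 504.88, ∠ = arctan(70/500) ≈ 7.97°
pole (s+2): 2 + j70 → |·| = √(2²+70²) = √4904 ≈ 70.029, ∠ = arctan(70/2) ≈ 88.36°
pole (s+4): 4 + j70 → |·| = √(4²+70²) = √4916 ≈ 70.114, ∠ = arctan(70/4) ≈ 86.73°
|T| = 5 · 49981 / 4910 ≈ 50.897
Gain = 20 log₁₀(50.897) ≈ 34.13 dB

34.1 dB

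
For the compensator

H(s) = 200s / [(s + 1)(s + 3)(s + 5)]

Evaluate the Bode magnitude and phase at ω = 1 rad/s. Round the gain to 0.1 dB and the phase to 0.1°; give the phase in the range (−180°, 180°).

At s = jω = j1:
zero at origin: s = j1 → |·| = 1, ∠ = 90.00°
pole (s+1): 1 + j1 → |·| = √(1²+1²) = √2 ≈ 1.4142, ∠ = arctan(1/1) ≈ 45.00°
pole (s+3): 3 + j1 → |·| = √(3²+1²) = √10 ≈ 3.1623, ∠ = arctan(1/3) ≈ 18.43°
pole (s+5): 5 + j1 → |·| = √(5²+1²) = √26 ≈ 5.099, ∠ = arctan(1/5) ≈ 11.31°
|H| = 200 · 1 / 22.803 ≈ 8.7708
Gain = 20 log₁₀(8.7708) ≈ 18.86 dB
∠H = 90.00° − 74.74° = 15.26°

18.9 dB, 15.3°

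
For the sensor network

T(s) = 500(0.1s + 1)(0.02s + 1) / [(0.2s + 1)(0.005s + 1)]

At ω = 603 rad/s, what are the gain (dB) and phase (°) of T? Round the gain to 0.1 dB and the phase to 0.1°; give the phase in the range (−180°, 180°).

59.6 dB, 13.1°

At ω = 603 rad/s:
zero (1 + j603·0.1) = 1 + j60.3 → |·| ≈ 60.308, ∠ ≈ 89.05°
zero (1 + j603·0.02) = 1 + j12.06 → |·| ≈ 12.101, ∠ ≈ 85.26°
pole (1 + j603·0.2) = 1 + j120.6 → |·| ≈ 120.6, ∠ ≈ 89.52°
pole (1 + j603·0.005) = 1 + j3.015 → |·| ≈ 3.1765, ∠ ≈ 71.65°
|T| = 500 · 60.308 · 12.101 / (120.6 · 3.1765) ≈ 952.51
Gain = 20 log₁₀(952.51) ≈ 59.58 dB
∠T = (89.05° + 85.26°) − (89.52° + 71.65°) = 13.14°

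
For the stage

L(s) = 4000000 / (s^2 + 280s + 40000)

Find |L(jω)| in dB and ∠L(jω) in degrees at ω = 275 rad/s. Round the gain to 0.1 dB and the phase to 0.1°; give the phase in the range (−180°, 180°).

At s = jω = j275:
quadratic: (j275)² + 280·j275 + 40000 = -35625 + j77000 → |·| ≈ 84842, ∠ ≈ 114.83°
|L| = 4000000 / 84842 ≈ 47.146
Gain = 20 log₁₀(47.146) ≈ 33.47 dB
∠L = 0.00° − 114.83° = -114.83°

33.5 dB, -114.8°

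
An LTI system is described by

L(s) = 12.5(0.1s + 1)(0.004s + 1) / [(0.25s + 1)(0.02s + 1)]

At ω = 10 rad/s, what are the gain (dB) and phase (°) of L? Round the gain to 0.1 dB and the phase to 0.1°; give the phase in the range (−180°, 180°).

16.2 dB, -32.2°

At ω = 10 rad/s:
zero (1 + j10·0.1) = 1 + j1 → |·| ≈ 1.4142, ∠ ≈ 45.00°
zero (1 + j10·0.004) = 1 + j0.04 → |·| ≈ 1.0008, ∠ ≈ 2.29°
pole (1 + j10·0.25) = 1 + j2.5 → |·| ≈ 2.6926, ∠ ≈ 68.20°
pole (1 + j10·0.02) = 1 + j0.2 → |·| ≈ 1.0198, ∠ ≈ 11.31°
|L| = 12.5 · 1.4142 · 1.0008 / (2.6926 · 1.0198) ≈ 6.4429
Gain = 20 log₁₀(6.4429) ≈ 16.18 dB
∠L = (45.00° + 2.29°) − (68.20° + 11.31°) = -32.22°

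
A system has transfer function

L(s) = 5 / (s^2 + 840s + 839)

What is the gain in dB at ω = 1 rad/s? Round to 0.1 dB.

Substitute s = j1:
Numerator: 5 = 5 + j0
Denominator: (j1)^2 + 840(j1) + 839 = 838 + j840
|N| = √(5² + 0²) ≈ 5, ∠N ≈ 0.00°
|D| = √(838² + 840²) ≈ 1186.5, ∠D ≈ 45.07°
|L| = 5 / 1186.5 ≈ 0.0042141
Gain = 20 log₁₀(0.0042141) ≈ -47.51 dB

-47.5 dB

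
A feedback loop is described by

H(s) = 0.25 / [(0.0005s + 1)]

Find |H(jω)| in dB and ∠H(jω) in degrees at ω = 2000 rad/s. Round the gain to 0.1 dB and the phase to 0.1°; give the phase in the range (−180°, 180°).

-15.1 dB, -45.0°

At ω = 2000 rad/s:
pole (1 + j2000·0.0005) = 1 + j1 → |·| ≈ 1.4142, ∠ ≈ 45.00°
|H| = 0.25 · 1 / (1.4142) ≈ 0.17678
Gain = 20 log₁₀(0.17678) ≈ -15.05 dB
∠H = (0°) − (45.00°) = -45.00°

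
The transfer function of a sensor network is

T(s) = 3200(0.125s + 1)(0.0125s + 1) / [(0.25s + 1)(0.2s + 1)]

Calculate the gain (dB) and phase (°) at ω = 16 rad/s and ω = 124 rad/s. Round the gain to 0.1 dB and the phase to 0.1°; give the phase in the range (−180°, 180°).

At ω = 16 rad/s:
zero (1 + j16·0.125) = 1 + j2 → |·| ≈ 2.2361, ∠ ≈ 63.43°
zero (1 + j16·0.0125) = 1 + j0.2 → |·| ≈ 1.0198, ∠ ≈ 11.31°
pole (1 + j16·0.25) = 1 + j4 → |·| ≈ 4.1231, ∠ ≈ 75.96°
pole (1 + j16·0.2) = 1 + j3.2 → |·| ≈ 3.3526, ∠ ≈ 72.65°
|T| = 3200 · 2.2361 · 1.0198 / (4.1231 · 3.3526) ≈ 527.9
Gain = 20 log₁₀(527.9) ≈ 54.45 dB
∠T = (63.43° + 11.31°) − (75.96° + 72.65°) = -73.87°

At ω = 124 rad/s:
zero (1 + j124·0.125) = 1 + j15.5 → |·| ≈ 15.532, ∠ ≈ 86.31°
zero (1 + j124·0.0125) = 1 + j1.55 → |·| ≈ 1.8446, ∠ ≈ 57.17°
pole (1 + j124·0.25) = 1 + j31 → |·| ≈ 31.016, ∠ ≈ 88.15°
pole (1 + j124·0.2) = 1 + j24.8 → |·| ≈ 24.82, ∠ ≈ 87.69°
|T| = 3200 · 15.532 · 1.8446 / (31.016 · 24.82) ≈ 119.09
Gain = 20 log₁₀(119.09) ≈ 41.52 dB
∠T = (86.31° + 57.17°) − (88.15° + 87.69°) = -32.36°

ω = 16: 54.5 dB, -73.9°; ω = 124: 41.5 dB, -32.4°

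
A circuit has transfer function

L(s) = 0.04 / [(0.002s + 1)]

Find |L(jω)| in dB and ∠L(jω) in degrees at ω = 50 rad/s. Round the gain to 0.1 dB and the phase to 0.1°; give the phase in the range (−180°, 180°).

At ω = 50 rad/s:
pole (1 + j50·0.002) = 1 + j0.1 → |·| ≈ 1.005, ∠ ≈ 5.71°
|L| = 0.04 · 1 / (1.005) ≈ 0.039801
Gain = 20 log₁₀(0.039801) ≈ -28.00 dB
∠L = (0°) − (5.71°) = -5.71°

-28.0 dB, -5.7°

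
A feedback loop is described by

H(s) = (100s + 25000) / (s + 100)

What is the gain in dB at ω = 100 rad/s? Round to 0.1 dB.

Substitute s = j100:
Numerator: 100(j100) + 25000 = 25000 + j10000
Denominator: (j100) + 100 = 100 + j100
|N| = √(25000² + 10000²) ≈ 26926, ∠N ≈ 21.80°
|D| = √(100² + 100²) ≈ 141.42, ∠D ≈ 45.00°
|H| = 26926 / 141.42 ≈ 190.4
Gain = 20 log₁₀(190.4) ≈ 45.59 dB

45.6 dB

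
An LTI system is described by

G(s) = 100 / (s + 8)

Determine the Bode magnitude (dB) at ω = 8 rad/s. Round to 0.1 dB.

18.9 dB

At s = jω = j8:
pole (s+8): 8 + j8 → |·| = √(8²+8²) = √128 ≈ 11.314, ∠ = arctan(8/8) ≈ 45.00°
|G| = 100 / 11.314 ≈ 8.8386
Gain = 20 log₁₀(8.8386) ≈ 18.93 dB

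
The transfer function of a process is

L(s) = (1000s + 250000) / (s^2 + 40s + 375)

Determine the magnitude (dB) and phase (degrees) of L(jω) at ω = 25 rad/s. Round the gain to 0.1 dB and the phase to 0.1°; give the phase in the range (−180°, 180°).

47.7 dB, -98.3°

Substitute s = j25:
Numerator: 1000(j25) + 250000 = 250000 + j25000
Denominator: (j25)^2 + 40(j25) + 375 = -250 + j1000
|N| = √(250000² + 25000²) ≈ 2.5125e+05, ∠N ≈ 5.71°
|D| = √(250² + 1000²) ≈ 1030.8, ∠D ≈ 104.04°
|L| = 2.5125e+05 / 1030.8 ≈ 243.74
Gain = 20 log₁₀(243.74) ≈ 47.74 dB
∠L = 5.71° − 104.04° = -98.33°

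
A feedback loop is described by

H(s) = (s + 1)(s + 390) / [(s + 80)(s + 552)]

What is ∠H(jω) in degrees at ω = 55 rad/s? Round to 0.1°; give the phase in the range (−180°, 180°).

At s = jω = j55:
zero (s+1): 1 + j55 → |·| = √(1²+55²) = √3026 ≈ 55.009, ∠ = arctan(55/1) ≈ 88.96°
zero (s+390): 390 + j55 → |·| = √(390²+55²) = √155125 ≈ 393.86, ∠ = arctan(55/390) ≈ 8.03°
pole (s+80): 80 + j55 → |·| = √(80²+55²) = √9425 ≈ 97.082, ∠ = arctan(55/80) ≈ 34.51°
pole (s+552): 552 + j55 → |·| = √(552²+55²) = √307729 ≈ 554.73, ∠ = arctan(55/552) ≈ 5.69°
∠H = 96.99° − 40.20° = 56.79°

56.8°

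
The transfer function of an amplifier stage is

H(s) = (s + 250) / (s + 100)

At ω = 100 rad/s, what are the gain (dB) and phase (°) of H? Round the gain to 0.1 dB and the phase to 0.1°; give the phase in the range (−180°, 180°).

5.6 dB, -23.2°

At s = jω = j100:
zero (s+250): 250 + j100 → |·| = √(250²+100²) = √72500 ≈ 269.26, ∠ = arctan(100/250) ≈ 21.80°
pole (s+100): 100 + j100 → |·| = √(100²+100²) = √20000 ≈ 141.42, ∠ = arctan(100/100) ≈ 45.00°
|H| = 1 · 269.26 / 141.42 ≈ 1.904
Gain = 20 log₁₀(1.904) ≈ 5.59 dB
∠H = 21.80° − 45.00° = -23.20°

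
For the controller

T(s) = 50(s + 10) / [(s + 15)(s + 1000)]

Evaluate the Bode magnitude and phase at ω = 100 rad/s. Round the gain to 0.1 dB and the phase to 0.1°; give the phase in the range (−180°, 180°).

-26.1 dB, -2.9°

At s = jω = j100:
zero (s+10): 10 + j100 → |·| = √(10²+100²) = √10100 ≈ 100.5, ∠ = arctan(100/10) ≈ 84.29°
pole (s+15): 15 + j100 → |·| = √(15²+100²) = √10225 ≈ 101.12, ∠ = arctan(100/15) ≈ 81.47°
pole (s+1000): 1000 + j100 → |·| = √(1000²+100²) = √1010000 ≈ 1005, ∠ = arctan(100/1000) ≈ 5.71°
|T| = 50 · 100.5 / 1.0163e+05 ≈ 0.049444
Gain = 20 log₁₀(0.049444) ≈ -26.12 dB
∠T = 84.29° − 87.18° = -2.89°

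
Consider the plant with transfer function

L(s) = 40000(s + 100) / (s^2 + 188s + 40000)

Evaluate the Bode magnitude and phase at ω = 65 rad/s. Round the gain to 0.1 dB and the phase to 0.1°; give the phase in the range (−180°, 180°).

At s = jω = j65:
zero (s+100): 100 + j65 → |·| = √(100²+65²) = √14225 ≈ 119.27, ∠ = arctan(65/100) ≈ 33.02°
quadratic: (j65)² + 188·j65 + 40000 = 35775 + j12220 → |·| ≈ 37804, ∠ ≈ 18.86°
|L| = 40000 · 119.27 / 37804 ≈ 126.2
Gain = 20 log₁₀(126.2) ≈ 42.02 dB
∠L = 33.02° − 18.86° = 14.16°

42.0 dB, 14.2°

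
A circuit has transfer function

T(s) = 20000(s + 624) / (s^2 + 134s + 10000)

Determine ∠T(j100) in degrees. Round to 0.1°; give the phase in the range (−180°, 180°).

-80.9°

At s = jω = j100:
zero (s+624): 624 + j100 → |·| = √(624²+100²) = √399376 ≈ 631.96, ∠ = arctan(100/624) ≈ 9.10°
quadratic: (j100)² + 134·j100 + 10000 = 0 + j13400 → |·| ≈ 13400, ∠ ≈ 90.00°
∠T = 9.10° − 90.00° = -80.90°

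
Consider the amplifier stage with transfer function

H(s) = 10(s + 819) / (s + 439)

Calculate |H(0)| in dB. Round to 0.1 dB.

25.4 dB

H(0) = 10·819 / (439) ≈ 18.656
20 log₁₀(18.656) ≈ 25.42 dB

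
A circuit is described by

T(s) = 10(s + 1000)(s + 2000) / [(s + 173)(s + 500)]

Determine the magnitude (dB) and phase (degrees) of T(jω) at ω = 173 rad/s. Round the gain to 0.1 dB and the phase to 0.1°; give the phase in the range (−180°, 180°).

At s = jω = j173:
zero (s+1000): 1000 + j173 → |·| = √(1000²+173²) = √1029929 ≈ 1014.9, ∠ = arctan(173/1000) ≈ 9.82°
zero (s+2000): 2000 + j173 → |·| = √(2000²+173²) = √4029929 ≈ 2007.5, ∠ = arctan(173/2000) ≈ 4.94°
pole (s+173): 173 + j173 → |·| = √(173²+173²) = √59858 ≈ 244.66, ∠ = arctan(173/173) ≈ 45.00°
pole (s+500): 500 + j173 → |·| = √(500²+173²) = √279929 ≈ 529.08, ∠ = arctan(173/500) ≈ 19.09°
|T| = 10 · 2.0374e+06 / 1.2944e+05 ≈ 157.4
Gain = 20 log₁₀(157.4) ≈ 43.94 dB
∠T = 14.76° − 64.09° = -49.33°

43.9 dB, -49.3°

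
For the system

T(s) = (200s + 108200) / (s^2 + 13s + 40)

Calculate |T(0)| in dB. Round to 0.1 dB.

68.6 dB

T(0) = 108200 / 40 = 2705
20 log₁₀(2705) ≈ 68.64 dB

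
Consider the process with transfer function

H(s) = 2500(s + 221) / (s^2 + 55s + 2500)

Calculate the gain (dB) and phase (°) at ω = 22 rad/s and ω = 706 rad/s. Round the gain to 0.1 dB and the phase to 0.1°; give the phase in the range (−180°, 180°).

ω = 22: 47.5 dB, -25.3°; ω = 706: 11.4 dB, -102.9°

At s = jω = j22:
zero (s+221): 221 + j22 → |·| = √(221²+22²) = √49325 ≈ 222.09, ∠ = arctan(22/221) ≈ 5.68°
quadratic: (j22)² + 55·j22 + 2500 = 2016 + j1210 → |·| ≈ 2351.2, ∠ ≈ 30.97°
|H| = 2500 · 222.09 / 2351.2 ≈ 236.15
Gain = 20 log₁₀(236.15) ≈ 47.46 dB
∠H = 5.68° − 30.97° = -25.29°

At s = jω = j706:
zero (s+221): 221 + j706 → |·| = √(221²+706²) = √547277 ≈ 739.78, ∠ = arctan(706/221) ≈ 72.62°
quadratic: (j706)² + 55·j706 + 2500 = -495936 + j38830 → |·| ≈ 4.9745e+05, ∠ ≈ 175.52°
|H| = 2500 · 739.78 / 4.9745e+05 ≈ 3.7179
Gain = 20 log₁₀(3.7179) ≈ 11.41 dB
∠H = 72.62° − 175.52° = -102.90°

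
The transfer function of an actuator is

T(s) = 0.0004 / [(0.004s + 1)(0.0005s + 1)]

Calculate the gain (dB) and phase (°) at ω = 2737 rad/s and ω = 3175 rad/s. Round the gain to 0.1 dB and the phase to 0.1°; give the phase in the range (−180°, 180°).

At ω = 2737 rad/s:
pole (1 + j2737·0.004) = 1 + j10.948 → |·| ≈ 10.994, ∠ ≈ 84.78°
pole (1 + j2737·0.0005) = 1 + j1.3685 → |·| ≈ 1.6949, ∠ ≈ 53.84°
|T| = 0.0004 · 1 / (10.994 · 1.6949) ≈ 2.1466e-05
Gain = 20 log₁₀(2.1466e-05) ≈ -93.36 dB
∠T = (0°) − (84.78° + 53.84°) = -138.62°

At ω = 3175 rad/s:
pole (1 + j3175·0.004) = 1 + j12.7 → |·| ≈ 12.739, ∠ ≈ 85.50°
pole (1 + j3175·0.0005) = 1 + j1.5875 → |·| ≈ 1.8762, ∠ ≈ 57.79°
|T| = 0.0004 · 1 / (12.739 · 1.8762) ≈ 1.6736e-05
Gain = 20 log₁₀(1.6736e-05) ≈ -95.53 dB
∠T = (0°) − (85.50° + 57.79°) = -143.29°

ω = 2737: -93.4 dB, -138.6°; ω = 3175: -95.5 dB, -143.3°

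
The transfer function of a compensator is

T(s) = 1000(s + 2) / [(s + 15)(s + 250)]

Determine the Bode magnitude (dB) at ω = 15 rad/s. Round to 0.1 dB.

9.1 dB

At s = jω = j15:
zero (s+2): 2 + j15 → |·| = √(2²+15²) = √229 ≈ 15.133, ∠ = arctan(15/2) ≈ 82.41°
pole (s+15): 15 + j15 → |·| = √(15²+15²) = √450 ≈ 21.213, ∠ = arctan(15/15) ≈ 45.00°
pole (s+250): 250 + j15 → |·| = √(250²+15²) = √62725 ≈ 250.45, ∠ = arctan(15/250) ≈ 3.43°
|T| = 1000 · 15.133 / 5312.8 ≈ 2.8484
Gain = 20 log₁₀(2.8484) ≈ 9.09 dB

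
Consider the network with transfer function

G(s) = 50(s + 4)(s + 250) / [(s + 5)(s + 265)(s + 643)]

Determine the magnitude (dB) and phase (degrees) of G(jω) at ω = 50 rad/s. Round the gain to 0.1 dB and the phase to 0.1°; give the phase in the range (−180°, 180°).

-22.7 dB, -2.7°

At s = jω = j50:
zero (s+4): 4 + j50 → |·| = √(4²+50²) = √2516 ≈ 50.16, ∠ = arctan(50/4) ≈ 85.43°
zero (s+250): 250 + j50 → |·| = √(250²+50²) = √65000 ≈ 254.95, ∠ = arctan(50/250) ≈ 11.31°
pole (s+5): 5 + j50 → |·| = √(5²+50²) = √2525 ≈ 50.249, ∠ = arctan(50/5) ≈ 84.29°
pole (s+265): 265 + j50 → |·| = √(265²+50²) = √72725 ≈ 269.68, ∠ = arctan(50/265) ≈ 10.68°
pole (s+643): 643 + j50 → |·| = √(643²+50²) = √415949 ≈ 644.94, ∠ = arctan(50/643) ≈ 4.45°
|G| = 50 · 12788 / 8.7397e+06 ≈ 0.07316
Gain = 20 log₁₀(0.07316) ≈ -22.71 dB
∠G = 96.74° − 99.42° = -2.68°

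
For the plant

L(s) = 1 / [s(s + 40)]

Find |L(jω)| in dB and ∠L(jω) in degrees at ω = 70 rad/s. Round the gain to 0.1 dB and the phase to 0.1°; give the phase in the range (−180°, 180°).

-75.0 dB, -150.3°

At s = jω = j70:
pole (s+40): 40 + j70 → |·| = √(40²+70²) = √6500 ≈ 80.623, ∠ = arctan(70/40) ≈ 60.26°
pole at origin: |s| = 70, ∠ = 90.00° (in denominator)
|L| = 1 / 5643.6 ≈ 0.00017719
Gain = 20 log₁₀(0.00017719) ≈ -75.03 dB
∠L = 0.00° − 150.26° = -150.26°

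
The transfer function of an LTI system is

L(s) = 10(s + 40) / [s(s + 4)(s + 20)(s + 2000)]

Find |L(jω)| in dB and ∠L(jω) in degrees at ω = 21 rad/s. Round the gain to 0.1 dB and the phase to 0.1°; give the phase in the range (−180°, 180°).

-95.2 dB, 171.5°

At s = jω = j21:
zero (s+40): 40 + j21 → |·| = √(40²+21²) = √2041 ≈ 45.177, ∠ = arctan(21/40) ≈ 27.70°
pole (s+4): 4 + j21 → |·| = √(4²+21²) = √457 ≈ 21.378, ∠ = arctan(21/4) ≈ 79.22°
pole (s+20): 20 + j21 → |·| = √(20²+21²) = √841 ≈ 29, ∠ = arctan(21/20) ≈ 46.40°
pole (s+2000): 2000 + j21 → |·| = √(2000²+21²) = √4000441 ≈ 2000.1, ∠ = arctan(21/2000) ≈ 0.60°
pole at origin: |s| = 21, ∠ = 90.00° (in denominator)
|L| = 10 · 45.177 / 2.604e+07 ≈ 1.7349e-05
Gain = 20 log₁₀(1.7349e-05) ≈ -95.21 dB
∠L = 27.70° − 216.22° = -188.52° ≡ 171.48° (principal value)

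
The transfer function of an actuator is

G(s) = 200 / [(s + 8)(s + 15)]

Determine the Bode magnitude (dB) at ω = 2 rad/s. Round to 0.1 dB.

At s = jω = j2:
pole (s+8): 8 + j2 → |·| = √(8²+2²) = √68 ≈ 8.2462, ∠ = arctan(2/8) ≈ 14.04°
pole (s+15): 15 + j2 → |·| = √(15²+2²) = √229 ≈ 15.133, ∠ = arctan(2/15) ≈ 7.59°
|G| = 200 / 124.79 ≈ 1.6027
Gain = 20 log₁₀(1.6027) ≈ 4.10 dB

4.1 dB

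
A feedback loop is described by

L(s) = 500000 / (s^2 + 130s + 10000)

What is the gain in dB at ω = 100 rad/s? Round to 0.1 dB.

31.7 dB

At s = jω = j100:
quadratic: (j100)² + 130·j100 + 10000 = 0 + j13000 → |·| ≈ 13000, ∠ ≈ 90.00°
|L| = 500000 / 13000 ≈ 38.462
Gain = 20 log₁₀(38.462) ≈ 31.70 dB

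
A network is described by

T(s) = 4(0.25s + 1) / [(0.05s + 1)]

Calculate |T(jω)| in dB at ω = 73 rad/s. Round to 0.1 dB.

25.7 dB

At ω = 73 rad/s:
zero (1 + j73·0.25) = 1 + j18.25 → |·| ≈ 18.277, ∠ ≈ 86.86°
pole (1 + j73·0.05) = 1 + j3.65 → |·| ≈ 3.7845, ∠ ≈ 74.68°
|T| = 4 · 18.277 / (3.7845) ≈ 19.318
Gain = 20 log₁₀(19.318) ≈ 25.72 dB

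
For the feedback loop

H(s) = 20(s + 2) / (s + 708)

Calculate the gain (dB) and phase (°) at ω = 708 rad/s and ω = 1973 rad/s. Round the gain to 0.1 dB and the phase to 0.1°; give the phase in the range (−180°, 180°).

At s = jω = j708:
zero (s+2): 2 + j708 → |·| = √(2²+708²) = √501268 ≈ 708, ∠ = arctan(708/2) ≈ 89.84°
pole (s+708): 708 + j708 → |·| = √(708²+708²) = √1002528 ≈ 1001.3, ∠ = arctan(708/708) ≈ 45.00°
|H| = 20 · 708 / 1001.3 ≈ 14.142
Gain = 20 log₁₀(14.142) ≈ 23.01 dB
∠H = 89.84° − 45.00° = 44.84°

At s = jω = j1973:
zero (s+2): 2 + j1973 → |·| = √(2²+1973²) = √3892733 ≈ 1973, ∠ = arctan(1973/2) ≈ 89.94°
pole (s+708): 708 + j1973 → |·| = √(708²+1973²) = √4393993 ≈ 2096.2, ∠ = arctan(1973/708) ≈ 70.26°
|H| = 20 · 1973 / 2096.2 ≈ 18.825
Gain = 20 log₁₀(18.825) ≈ 25.49 dB
∠H = 89.94° − 70.26° = 19.68°

ω = 708: 23.0 dB, 44.8°; ω = 1973: 25.5 dB, 19.7°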